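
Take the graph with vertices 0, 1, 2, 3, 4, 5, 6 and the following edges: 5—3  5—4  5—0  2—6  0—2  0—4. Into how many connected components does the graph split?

1 is isolated — a component by itself.
Starting from 0 we can reach 0, 2, 3, 4, 5, 6. That is one component of size 6.
Total: 2 components.

2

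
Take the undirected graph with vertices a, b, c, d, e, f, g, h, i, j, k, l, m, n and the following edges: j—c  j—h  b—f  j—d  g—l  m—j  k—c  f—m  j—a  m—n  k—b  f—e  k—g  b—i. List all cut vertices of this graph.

b, f, g, j, k, m

Removing b increases the component count from 1 to 2, so b is a cut vertex.
Removing f increases the component count from 1 to 2, so f is a cut vertex.
Removing g increases the component count from 1 to 2, so g is a cut vertex.
Likewise j, k, m are cut vertices.
By contrast removing a leaves 1 component; it is not a cut vertex. No other vertex is a cut vertex either.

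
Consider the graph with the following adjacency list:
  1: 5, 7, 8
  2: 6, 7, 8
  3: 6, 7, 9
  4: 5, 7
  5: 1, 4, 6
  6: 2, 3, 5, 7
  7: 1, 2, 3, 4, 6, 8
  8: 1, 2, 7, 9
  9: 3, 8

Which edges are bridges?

none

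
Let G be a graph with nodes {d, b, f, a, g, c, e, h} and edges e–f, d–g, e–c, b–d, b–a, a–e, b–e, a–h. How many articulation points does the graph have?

4

Removing a increases the component count from 1 to 2, so a is a cut vertex.
Removing b increases the component count from 1 to 2, so b is a cut vertex.
Removing d increases the component count from 1 to 2, so d is a cut vertex.
Likewise e is a cut vertex.
By contrast removing c leaves 1 component; it is not a cut vertex. No other vertex is a cut vertex either.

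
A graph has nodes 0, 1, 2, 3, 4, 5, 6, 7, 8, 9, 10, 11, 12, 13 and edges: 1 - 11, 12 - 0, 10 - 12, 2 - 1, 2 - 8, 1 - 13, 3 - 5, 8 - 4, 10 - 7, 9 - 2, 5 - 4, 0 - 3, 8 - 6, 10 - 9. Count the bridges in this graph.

5

The edges on the cycle 10-12-0-3-5-4-8-2-9-10 are not bridges since each lies on that cycle.
But removing 2 - 1 disconnects 2 from 1; removing 13 - 1 disconnects 13 from 1; removing 10 - 7 disconnects 10 from 7; removing 1 - 11 disconnects 1 from 11 — these are bridges.
In total 5 edges are bridges.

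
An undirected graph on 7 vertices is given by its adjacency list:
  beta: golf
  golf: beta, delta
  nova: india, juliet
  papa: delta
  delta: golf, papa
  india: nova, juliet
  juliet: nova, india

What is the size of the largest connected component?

4

Starting from nova we can reach nova, india, juliet. That is one component of size 3.
Starting from beta we can reach beta, golf, papa, delta. That is one component of size 4.
The largest has 4 vertices.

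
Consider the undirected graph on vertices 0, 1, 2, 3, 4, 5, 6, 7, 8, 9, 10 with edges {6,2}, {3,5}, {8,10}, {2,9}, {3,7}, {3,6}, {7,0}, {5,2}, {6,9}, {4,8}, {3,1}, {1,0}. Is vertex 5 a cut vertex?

Deleting 5 leaves 2 components (was 2), so 5 is not a cut vertex.

No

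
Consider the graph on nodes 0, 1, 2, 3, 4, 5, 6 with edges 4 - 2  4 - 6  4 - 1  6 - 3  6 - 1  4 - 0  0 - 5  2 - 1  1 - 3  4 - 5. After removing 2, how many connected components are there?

With 2 gone, the remaining components are: {0, 1, 3, 4, 5, 6}.
That is 1 component.

1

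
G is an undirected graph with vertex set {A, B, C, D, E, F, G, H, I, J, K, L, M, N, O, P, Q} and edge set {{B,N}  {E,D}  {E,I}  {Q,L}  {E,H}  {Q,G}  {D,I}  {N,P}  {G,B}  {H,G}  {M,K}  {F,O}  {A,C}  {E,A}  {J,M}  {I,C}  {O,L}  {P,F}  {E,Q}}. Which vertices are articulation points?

E, M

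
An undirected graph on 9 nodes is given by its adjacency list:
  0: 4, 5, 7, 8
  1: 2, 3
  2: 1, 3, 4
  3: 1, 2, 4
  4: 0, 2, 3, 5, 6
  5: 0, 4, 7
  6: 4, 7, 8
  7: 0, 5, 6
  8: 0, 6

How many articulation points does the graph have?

1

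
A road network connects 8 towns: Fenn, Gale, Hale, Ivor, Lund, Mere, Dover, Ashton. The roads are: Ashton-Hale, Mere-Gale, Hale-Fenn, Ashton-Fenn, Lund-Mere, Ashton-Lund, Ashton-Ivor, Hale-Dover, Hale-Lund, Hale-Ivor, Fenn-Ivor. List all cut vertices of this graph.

Hale, Lund, Mere

Removing Hale increases the component count from 1 to 2, so Hale is a cut vertex.
Removing Lund increases the component count from 1 to 2, so Lund is a cut vertex.
Removing Mere increases the component count from 1 to 2, so Mere is a cut vertex.
By contrast removing Gale leaves 1 component; it is not a cut vertex. No other vertex is a cut vertex either.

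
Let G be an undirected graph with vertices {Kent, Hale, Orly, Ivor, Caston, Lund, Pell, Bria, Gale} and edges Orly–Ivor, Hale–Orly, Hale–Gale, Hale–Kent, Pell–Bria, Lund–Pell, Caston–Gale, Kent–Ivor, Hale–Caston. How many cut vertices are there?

2

Removing Hale increases the component count from 2 to 3, so Hale is a cut vertex.
Removing Pell increases the component count from 2 to 3, so Pell is a cut vertex.
By contrast removing Ivor leaves 2 components; it is not a cut vertex. No other vertex is a cut vertex either.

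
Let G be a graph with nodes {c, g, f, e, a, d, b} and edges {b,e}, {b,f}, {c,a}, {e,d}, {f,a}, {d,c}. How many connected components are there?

g is isolated — a component by itself.
Starting from a we can reach a, b, c, d, e, f. That is one component of size 6.
Total: 2 components.

2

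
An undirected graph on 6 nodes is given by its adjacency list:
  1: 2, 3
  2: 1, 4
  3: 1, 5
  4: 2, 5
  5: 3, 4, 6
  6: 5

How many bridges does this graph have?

The edges on the cycle 2-4-5-3-1-2 are not bridges since each lies on that cycle.
But removing 5-6 disconnects 5 from 6 — this is a bridge.

1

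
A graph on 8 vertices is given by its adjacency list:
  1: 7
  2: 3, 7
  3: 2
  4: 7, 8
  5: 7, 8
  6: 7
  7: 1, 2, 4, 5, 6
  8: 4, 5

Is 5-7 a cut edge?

After removing 5-7, the path 5-8-4-7 still connects them, so the edge is not a bridge.

No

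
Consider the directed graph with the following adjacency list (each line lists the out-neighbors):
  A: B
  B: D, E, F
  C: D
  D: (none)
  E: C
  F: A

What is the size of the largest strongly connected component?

3

{A, B, F} are all mutually reachable — one SCC of size 3.
{C} is an SCC by itself.
{D} is an SCC by itself.
{E} is an SCC by itself.
The largest has 3 vertices.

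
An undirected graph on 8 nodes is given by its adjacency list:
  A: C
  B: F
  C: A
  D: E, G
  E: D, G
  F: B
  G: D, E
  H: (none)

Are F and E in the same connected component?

No

The component containing F is {B, F}, and E is not in it.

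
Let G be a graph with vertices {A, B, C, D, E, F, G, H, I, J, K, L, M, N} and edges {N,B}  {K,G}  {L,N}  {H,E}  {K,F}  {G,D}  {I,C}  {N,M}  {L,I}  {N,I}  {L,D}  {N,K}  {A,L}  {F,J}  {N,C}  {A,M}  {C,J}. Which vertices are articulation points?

N

Removing N increases the component count from 2 to 3, so N is a cut vertex.
By contrast removing K leaves 2 components; it is not a cut vertex. No other vertex is a cut vertex either.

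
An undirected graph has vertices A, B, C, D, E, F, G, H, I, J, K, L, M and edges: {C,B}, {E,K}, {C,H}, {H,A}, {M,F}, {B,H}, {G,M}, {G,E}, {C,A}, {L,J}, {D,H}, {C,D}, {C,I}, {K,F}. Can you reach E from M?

From M we can reach E, F, G, K, M, which includes E.

Yes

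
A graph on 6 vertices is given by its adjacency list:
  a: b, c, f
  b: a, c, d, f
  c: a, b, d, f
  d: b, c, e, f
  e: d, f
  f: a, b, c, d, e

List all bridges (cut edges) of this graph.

none

The edges on the cycle b-c-f-b are not bridges since each lies on that cycle.
Every edge lies on some cycle, so there are no bridges.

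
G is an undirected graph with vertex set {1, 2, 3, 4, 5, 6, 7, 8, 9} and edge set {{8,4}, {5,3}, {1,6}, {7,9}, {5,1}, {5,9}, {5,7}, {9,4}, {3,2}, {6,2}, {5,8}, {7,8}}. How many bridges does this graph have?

0

The edges on the cycle 5-7-8-5 are not bridges since each lies on that cycle.
Every edge lies on some cycle, so there are no bridges.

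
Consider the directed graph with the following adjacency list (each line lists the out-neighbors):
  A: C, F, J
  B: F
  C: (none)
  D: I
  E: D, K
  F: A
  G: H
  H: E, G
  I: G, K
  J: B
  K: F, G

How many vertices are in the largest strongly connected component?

{D, E, G, H, I, K} are all mutually reachable — one SCC of size 6.
{A, B, F, J} are all mutually reachable — one SCC of size 4.
{C} is an SCC by itself.
The largest has 6 vertices.

6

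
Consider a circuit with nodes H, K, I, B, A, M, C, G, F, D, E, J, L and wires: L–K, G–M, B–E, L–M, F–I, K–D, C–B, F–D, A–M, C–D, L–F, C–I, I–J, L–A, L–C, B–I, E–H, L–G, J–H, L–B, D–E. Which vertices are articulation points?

L

Removing L increases the component count from 1 to 2, so L is a cut vertex.
By contrast removing J leaves 1 component; it is not a cut vertex. No other vertex is a cut vertex either.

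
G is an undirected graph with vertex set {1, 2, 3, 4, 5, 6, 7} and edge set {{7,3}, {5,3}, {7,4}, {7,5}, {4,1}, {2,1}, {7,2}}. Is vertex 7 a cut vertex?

Yes

Deleting 7 raises the number of components from 2 to 3, so 7 is a cut vertex.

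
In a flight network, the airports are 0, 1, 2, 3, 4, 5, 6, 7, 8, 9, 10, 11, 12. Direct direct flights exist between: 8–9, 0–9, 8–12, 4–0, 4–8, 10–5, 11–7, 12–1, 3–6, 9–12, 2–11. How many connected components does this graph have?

Starting from 5 we can reach 5, 10. That is one component of size 2.
Starting from 3 we can reach 3, 6. That is one component of size 2.
Starting from 2 we can reach 2, 7, 11. That is one component of size 3.
Starting from 0 we can reach 0, 1, 4, 8, 9, 12. That is one component of size 6.
Total: 4 components.

4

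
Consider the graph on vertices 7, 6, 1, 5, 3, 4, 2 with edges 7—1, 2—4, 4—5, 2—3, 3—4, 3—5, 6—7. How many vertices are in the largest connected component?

4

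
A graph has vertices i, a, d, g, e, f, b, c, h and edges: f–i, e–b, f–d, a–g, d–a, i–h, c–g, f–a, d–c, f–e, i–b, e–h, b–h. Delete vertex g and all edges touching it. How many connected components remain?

1

With g gone, the remaining components are: {a, b, c, d, e, f, h, i}.
That is 1 component.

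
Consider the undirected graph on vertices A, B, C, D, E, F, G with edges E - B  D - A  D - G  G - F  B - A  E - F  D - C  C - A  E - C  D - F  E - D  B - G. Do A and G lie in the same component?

From A we can reach A, B, C, D, E, F, G, which includes G.

Yes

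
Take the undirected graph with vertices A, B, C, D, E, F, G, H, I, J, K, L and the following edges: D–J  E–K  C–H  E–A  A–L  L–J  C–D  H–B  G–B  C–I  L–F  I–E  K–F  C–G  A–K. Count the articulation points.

1

Removing C increases the component count from 1 to 2, so C is a cut vertex.
By contrast removing K leaves 1 component; it is not a cut vertex. No other vertex is a cut vertex either.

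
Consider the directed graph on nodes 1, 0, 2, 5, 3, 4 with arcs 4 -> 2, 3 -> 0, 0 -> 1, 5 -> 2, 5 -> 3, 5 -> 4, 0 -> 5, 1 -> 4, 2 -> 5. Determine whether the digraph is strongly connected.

From 2 we can reach every vertex (0, 1, 2, 3, 4, 5), and every vertex can reach 2 (0, 1, 2, 3, 4, 5). So the whole graph is one strongly connected component.

Yes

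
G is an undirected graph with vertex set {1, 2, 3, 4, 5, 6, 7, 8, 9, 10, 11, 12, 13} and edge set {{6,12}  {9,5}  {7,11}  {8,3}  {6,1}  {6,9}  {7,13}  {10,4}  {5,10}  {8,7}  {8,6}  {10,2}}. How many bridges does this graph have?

12

removing 12 - 6 disconnects 12 from 6; removing 1 - 6 disconnects 1 from 6; removing 5 - 9 disconnects 5 from 9; removing 9 - 6 disconnects 9 from 6 — these are bridges.
In total 12 edges are bridges.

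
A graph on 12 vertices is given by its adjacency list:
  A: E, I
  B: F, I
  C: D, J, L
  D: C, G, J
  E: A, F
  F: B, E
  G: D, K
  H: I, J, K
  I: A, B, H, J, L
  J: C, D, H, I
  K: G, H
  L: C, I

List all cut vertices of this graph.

I

Removing I increases the component count from 1 to 2, so I is a cut vertex.
By contrast removing K leaves 1 component; it is not a cut vertex. No other vertex is a cut vertex either.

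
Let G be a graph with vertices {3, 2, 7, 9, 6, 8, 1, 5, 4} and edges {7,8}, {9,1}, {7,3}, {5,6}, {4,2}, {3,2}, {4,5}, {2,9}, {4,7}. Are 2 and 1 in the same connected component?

Yes

From 2 we can reach 1, 2, 3, 4, 5, 6, 7, 8, 9, which includes 1.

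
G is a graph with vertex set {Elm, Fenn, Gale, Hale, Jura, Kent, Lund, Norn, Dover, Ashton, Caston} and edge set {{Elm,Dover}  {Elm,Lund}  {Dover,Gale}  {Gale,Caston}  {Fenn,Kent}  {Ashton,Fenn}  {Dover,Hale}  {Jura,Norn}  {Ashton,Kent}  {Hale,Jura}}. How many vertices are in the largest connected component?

Starting from Fenn we can reach Fenn, Kent, Ashton. That is one component of size 3.
Starting from Elm we can reach Elm, Gale, Hale, Jura, Lund, Norn, Dover, Caston. That is one component of size 8.
The largest has 8 vertices.

8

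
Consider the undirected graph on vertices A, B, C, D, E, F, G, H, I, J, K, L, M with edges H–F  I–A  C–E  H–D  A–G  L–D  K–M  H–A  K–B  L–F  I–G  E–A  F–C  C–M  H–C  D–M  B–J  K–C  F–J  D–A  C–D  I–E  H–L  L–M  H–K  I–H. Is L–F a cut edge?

No

After removing L–F, the path L-H-F still connects them, so the edge is not a bridge.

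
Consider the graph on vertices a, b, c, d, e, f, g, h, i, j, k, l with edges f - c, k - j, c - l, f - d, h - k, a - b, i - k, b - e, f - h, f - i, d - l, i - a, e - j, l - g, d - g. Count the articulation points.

Removing f increases the component count from 1 to 2, so f is a cut vertex.
By contrast removing l leaves 1 component; it is not a cut vertex. No other vertex is a cut vertex either.

1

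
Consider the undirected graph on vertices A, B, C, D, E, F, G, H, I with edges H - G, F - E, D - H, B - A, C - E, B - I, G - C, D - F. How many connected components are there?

2

Starting from A we can reach A, B, I. That is one component of size 3.
Starting from C we can reach C, D, E, F, G, H. That is one component of size 6.
Total: 2 components.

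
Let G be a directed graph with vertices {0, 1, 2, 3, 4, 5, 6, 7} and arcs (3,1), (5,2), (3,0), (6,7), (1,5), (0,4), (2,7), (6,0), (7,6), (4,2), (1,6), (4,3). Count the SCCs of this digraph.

1

{0, 1, 2, 3, 4, 5, 6, 7} are all mutually reachable — one SCC of size 8.
That gives 1 strongly connected component.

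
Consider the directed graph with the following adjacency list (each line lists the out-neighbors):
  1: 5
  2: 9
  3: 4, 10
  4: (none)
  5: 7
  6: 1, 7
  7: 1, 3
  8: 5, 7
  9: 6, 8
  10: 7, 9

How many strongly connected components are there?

{1, 3, 5, 6, 7, 8, 9, 10} are all mutually reachable — one SCC of size 8.
{4} is an SCC by itself.
{2} is an SCC by itself.
That gives 3 strongly connected components.

3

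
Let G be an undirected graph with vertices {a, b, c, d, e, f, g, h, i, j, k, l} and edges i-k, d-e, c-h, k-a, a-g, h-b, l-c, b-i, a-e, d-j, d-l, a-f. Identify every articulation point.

Removing a increases the component count from 1 to 3, so a is a cut vertex.
Removing d increases the component count from 1 to 2, so d is a cut vertex.
By contrast removing f leaves 1 component; it is not a cut vertex. No other vertex is a cut vertex either.

a, d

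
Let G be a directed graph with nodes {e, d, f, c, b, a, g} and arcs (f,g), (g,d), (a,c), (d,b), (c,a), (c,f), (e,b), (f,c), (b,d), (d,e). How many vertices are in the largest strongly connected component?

{b, d, e} are all mutually reachable — one SCC of size 3.
{a, c, f} are all mutually reachable — one SCC of size 3.
{g} is an SCC by itself.
The largest has 3 vertices.

3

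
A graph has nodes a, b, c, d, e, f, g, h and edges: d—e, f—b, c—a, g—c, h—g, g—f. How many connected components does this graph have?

Starting from d we can reach d, e. That is one component of size 2.
Starting from a we can reach a, b, c, f, g, h. That is one component of size 6.
Total: 2 components.

2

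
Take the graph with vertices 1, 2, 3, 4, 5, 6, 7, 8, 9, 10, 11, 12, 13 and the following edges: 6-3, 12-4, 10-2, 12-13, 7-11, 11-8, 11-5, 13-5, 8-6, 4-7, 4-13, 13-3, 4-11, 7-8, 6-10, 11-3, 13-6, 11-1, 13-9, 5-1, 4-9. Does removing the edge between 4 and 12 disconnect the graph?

No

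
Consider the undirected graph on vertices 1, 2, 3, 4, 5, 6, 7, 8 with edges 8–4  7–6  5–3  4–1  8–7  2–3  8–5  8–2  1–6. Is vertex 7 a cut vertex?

Deleting 7 leaves 1 component (was 1) (its neighbors 6, 8 remain connected to each other), so 7 is not a cut vertex.

No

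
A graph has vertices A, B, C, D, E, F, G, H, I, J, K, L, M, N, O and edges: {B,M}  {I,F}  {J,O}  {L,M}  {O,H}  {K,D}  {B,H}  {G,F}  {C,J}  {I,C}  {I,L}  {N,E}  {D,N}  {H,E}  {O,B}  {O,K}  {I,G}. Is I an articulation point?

Yes

Deleting I raises the number of components from 2 to 3, so I is a cut vertex.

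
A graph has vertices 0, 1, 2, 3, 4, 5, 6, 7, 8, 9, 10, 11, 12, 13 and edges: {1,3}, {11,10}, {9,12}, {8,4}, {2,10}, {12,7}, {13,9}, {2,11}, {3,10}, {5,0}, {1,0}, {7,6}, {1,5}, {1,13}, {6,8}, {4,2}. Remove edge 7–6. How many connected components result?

7 and 6 are still connected via 7-12-9-13-1-3-10-2-4-8-6, so the component count stays at 1.

1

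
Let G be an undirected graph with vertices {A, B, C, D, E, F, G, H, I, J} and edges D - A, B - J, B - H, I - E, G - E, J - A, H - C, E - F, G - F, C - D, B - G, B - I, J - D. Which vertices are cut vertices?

B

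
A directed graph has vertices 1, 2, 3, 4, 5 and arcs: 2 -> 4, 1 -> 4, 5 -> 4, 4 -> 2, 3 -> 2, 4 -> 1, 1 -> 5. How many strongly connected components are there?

{1, 2, 4, 5} are all mutually reachable — one SCC of size 4.
{3} is an SCC by itself.
That gives 2 strongly connected components.

2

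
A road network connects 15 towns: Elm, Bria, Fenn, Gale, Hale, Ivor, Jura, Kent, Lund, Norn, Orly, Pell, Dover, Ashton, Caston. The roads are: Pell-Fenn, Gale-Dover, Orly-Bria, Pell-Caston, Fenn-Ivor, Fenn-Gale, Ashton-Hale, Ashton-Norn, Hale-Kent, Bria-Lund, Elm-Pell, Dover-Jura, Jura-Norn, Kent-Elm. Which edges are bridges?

Bria-Lund, Bria-Orly, Caston-Pell, Fenn-Ivor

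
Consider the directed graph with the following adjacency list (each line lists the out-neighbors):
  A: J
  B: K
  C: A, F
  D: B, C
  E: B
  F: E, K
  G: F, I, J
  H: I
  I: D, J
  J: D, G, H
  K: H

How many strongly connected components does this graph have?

1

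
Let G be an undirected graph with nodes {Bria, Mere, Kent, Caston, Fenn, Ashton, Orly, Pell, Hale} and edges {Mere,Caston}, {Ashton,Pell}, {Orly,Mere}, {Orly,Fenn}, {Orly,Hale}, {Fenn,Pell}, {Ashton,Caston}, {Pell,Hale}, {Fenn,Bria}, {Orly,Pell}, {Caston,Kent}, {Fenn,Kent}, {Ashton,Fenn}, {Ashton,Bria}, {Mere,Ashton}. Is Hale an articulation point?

No

Deleting Hale leaves 1 component (was 1) (its neighbors Orly, Pell remain connected to each other), so Hale is not a cut vertex.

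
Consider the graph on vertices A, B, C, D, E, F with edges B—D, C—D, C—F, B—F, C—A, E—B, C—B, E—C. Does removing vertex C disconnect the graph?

Yes

Deleting C raises the number of components from 1 to 2, so C is a cut vertex.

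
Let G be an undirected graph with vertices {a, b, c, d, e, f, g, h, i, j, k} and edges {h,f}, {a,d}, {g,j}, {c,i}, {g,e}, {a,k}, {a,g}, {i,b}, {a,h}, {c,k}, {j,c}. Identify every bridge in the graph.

a-d, a-h, b-i, c-i, e-g, f-h

The edges on the cycle a-g-j-c-k-a are not bridges since each lies on that cycle.
But removing g—e disconnects g from e; removing a—h disconnects a from h; removing a—d disconnects a from d; removing h—f disconnects h from f — these are bridges.
In total 6 edges are bridges.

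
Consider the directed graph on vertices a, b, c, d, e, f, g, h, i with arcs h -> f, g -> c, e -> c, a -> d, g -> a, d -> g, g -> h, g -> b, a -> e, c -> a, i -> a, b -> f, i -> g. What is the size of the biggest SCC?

5

{a, c, d, e, g} are all mutually reachable — one SCC of size 5.
{h} is an SCC by itself.
{f} is an SCC by itself.
{i} is an SCC by itself.
{b} is an SCC by itself.
The largest has 5 vertices.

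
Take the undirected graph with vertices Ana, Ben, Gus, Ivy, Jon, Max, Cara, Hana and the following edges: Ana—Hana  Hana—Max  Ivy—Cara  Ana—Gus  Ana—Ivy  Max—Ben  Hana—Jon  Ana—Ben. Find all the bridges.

Ana-Gus, Ana-Ivy, Cara-Ivy, Hana-Jon

The edges on the cycle Ana-Hana-Max-Ben-Ana are not bridges since each lies on that cycle.
But removing Ivy—Cara disconnects Ivy from Cara; removing Hana—Jon disconnects Hana from Jon; removing Ana—Ivy disconnects Ana from Ivy; removing Ana—Gus disconnects Ana from Gus — these are bridges.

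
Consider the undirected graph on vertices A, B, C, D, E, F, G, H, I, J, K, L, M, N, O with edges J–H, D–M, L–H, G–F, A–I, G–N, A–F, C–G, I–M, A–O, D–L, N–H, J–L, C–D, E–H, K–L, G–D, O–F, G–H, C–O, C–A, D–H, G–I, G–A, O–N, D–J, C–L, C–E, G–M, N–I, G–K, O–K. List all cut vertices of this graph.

none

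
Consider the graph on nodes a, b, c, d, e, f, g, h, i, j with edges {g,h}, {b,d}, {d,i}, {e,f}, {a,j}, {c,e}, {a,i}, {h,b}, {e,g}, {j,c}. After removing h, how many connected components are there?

1

With h gone, the remaining components are: {a, b, c, d, e, f, g, i, j}.
That is 1 component.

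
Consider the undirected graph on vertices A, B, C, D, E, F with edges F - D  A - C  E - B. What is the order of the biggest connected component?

Starting from B we can reach B, E. That is one component of size 2.
Starting from D we can reach D, F. That is one component of size 2.
Starting from A we can reach A, C. That is one component of size 2.
The largest has 2 vertices.

2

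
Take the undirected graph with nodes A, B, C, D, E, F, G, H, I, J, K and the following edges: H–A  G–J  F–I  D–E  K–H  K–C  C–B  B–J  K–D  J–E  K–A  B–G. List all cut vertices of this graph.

K

Removing K increases the component count from 2 to 3, so K is a cut vertex.
By contrast removing D leaves 2 components; it is not a cut vertex. No other vertex is a cut vertex either.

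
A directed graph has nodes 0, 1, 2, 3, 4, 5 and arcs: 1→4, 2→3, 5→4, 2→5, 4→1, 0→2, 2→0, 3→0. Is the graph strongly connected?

No

There is no directed path from 5 to 2, so the graph is not strongly connected.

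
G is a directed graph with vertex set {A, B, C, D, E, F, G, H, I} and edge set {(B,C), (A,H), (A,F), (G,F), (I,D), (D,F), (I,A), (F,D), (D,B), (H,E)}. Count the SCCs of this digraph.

8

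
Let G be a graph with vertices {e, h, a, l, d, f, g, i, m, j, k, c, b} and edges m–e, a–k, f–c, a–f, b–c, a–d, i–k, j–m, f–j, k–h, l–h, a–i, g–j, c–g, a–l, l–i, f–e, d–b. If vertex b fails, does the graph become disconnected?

No

Deleting b leaves 1 component (was 1) (its neighbors c, d remain connected to each other), so b is not a cut vertex.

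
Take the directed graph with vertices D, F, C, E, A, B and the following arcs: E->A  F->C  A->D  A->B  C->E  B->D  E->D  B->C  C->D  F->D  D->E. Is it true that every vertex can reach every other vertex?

No

There is no directed path from C to F, so the graph is not strongly connected.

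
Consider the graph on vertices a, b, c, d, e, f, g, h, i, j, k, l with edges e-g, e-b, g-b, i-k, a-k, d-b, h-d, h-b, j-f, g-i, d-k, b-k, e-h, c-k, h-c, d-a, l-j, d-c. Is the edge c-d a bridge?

No

After removing c-d, the path c-h-d still connects them, so the edge is not a bridge.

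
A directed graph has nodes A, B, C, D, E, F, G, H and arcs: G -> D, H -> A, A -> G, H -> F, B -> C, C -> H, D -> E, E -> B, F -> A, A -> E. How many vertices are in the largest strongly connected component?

{A, B, C, D, E, F, G, H} are all mutually reachable — one SCC of size 8.
The largest has 8 vertices.

8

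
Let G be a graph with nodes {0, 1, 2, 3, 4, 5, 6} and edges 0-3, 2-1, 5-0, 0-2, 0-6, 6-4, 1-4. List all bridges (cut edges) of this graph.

The edges on the cycle 0-6-4-1-2-0 are not bridges since each lies on that cycle.
But removing 0-5 disconnects 0 from 5; removing 0-3 disconnects 0 from 3 — these are bridges.

0-3, 0-5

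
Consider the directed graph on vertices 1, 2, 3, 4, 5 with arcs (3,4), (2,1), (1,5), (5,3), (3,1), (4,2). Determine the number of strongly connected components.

1

{1, 2, 3, 4, 5} are all mutually reachable — one SCC of size 5.
That gives 1 strongly connected component.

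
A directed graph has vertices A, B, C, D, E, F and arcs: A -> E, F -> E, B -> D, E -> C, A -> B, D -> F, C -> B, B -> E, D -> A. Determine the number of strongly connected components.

1

{A, B, C, D, E, F} are all mutually reachable — one SCC of size 6.
That gives 1 strongly connected component.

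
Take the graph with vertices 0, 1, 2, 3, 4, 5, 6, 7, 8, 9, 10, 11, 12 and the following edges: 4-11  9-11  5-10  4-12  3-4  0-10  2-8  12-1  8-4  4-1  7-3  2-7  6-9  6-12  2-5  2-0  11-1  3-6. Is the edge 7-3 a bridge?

After removing 7-3, the path 7-2-8-4-3 still connects them, so the edge is not a bridge.

No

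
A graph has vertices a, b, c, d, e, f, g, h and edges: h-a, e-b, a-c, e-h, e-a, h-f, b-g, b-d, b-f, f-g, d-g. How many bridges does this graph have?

1

The edges on the cycle e-h-a-e are not bridges since each lies on that cycle.
But removing a-c disconnects a from c — this is a bridge.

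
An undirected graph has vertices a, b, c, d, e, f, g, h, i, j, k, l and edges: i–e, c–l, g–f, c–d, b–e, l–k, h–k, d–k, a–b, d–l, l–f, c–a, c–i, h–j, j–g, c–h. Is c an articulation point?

Deleting c raises the number of components from 1 to 2, so c is a cut vertex.

Yes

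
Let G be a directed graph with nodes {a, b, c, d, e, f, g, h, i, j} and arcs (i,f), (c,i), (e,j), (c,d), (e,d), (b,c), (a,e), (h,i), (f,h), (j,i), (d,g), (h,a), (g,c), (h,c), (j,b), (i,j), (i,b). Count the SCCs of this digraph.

{a, b, c, d, e, f, g, h, i, j} are all mutually reachable — one SCC of size 10.
That gives 1 strongly connected component.

1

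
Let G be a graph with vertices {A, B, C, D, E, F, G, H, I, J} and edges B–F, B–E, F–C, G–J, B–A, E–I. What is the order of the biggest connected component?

D is isolated — a component by itself.
H is isolated — a component by itself.
Starting from G we can reach G, J. That is one component of size 2.
Starting from A we can reach A, B, C, E, F, I. That is one component of size 6.
The largest has 6 vertices.

6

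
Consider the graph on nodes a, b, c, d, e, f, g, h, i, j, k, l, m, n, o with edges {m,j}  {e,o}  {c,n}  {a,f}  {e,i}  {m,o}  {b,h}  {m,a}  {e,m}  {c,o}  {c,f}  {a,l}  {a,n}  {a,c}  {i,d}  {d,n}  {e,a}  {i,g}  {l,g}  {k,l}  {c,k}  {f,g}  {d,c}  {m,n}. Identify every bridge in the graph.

The edges on the cycle e-i-d-n-m-e are not bridges since each lies on that cycle.
But removing b-h disconnects b from h; removing j-m disconnects j from m — these are bridges.

b-h, j-m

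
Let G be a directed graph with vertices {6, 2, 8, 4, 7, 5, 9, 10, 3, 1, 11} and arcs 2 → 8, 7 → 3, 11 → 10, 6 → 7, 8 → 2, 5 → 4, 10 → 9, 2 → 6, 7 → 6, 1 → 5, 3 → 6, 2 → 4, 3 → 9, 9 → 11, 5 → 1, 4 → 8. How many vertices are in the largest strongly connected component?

3

{2, 4, 8} are all mutually reachable — one SCC of size 3.
{9, 10, 11} are all mutually reachable — one SCC of size 3.
{3, 6, 7} are all mutually reachable — one SCC of size 3.
{1, 5} are all mutually reachable — one SCC of size 2.
The largest has 3 vertices.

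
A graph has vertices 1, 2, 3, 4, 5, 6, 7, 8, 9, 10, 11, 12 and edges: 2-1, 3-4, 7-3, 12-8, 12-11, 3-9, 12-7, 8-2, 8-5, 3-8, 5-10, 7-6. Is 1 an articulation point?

No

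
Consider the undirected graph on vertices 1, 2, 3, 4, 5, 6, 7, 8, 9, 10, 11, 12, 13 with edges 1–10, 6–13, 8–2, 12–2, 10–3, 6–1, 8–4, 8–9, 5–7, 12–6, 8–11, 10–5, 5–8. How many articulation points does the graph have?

Removing 5 increases the component count from 1 to 2, so 5 is a cut vertex.
Removing 6 increases the component count from 1 to 2, so 6 is a cut vertex.
Removing 8 increases the component count from 1 to 4, so 8 is a cut vertex.
Likewise 10 is a cut vertex.
By contrast removing 2 leaves 1 component; it is not a cut vertex. No other vertex is a cut vertex either.

4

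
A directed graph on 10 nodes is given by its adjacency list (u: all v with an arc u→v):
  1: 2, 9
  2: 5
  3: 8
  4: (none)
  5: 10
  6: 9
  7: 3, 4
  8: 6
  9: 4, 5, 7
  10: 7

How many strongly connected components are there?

{3, 5, 6, 7, 8, 9, 10} are all mutually reachable — one SCC of size 7.
{4} is an SCC by itself.
{1} is an SCC by itself.
{2} is an SCC by itself.
That gives 4 strongly connected components.

4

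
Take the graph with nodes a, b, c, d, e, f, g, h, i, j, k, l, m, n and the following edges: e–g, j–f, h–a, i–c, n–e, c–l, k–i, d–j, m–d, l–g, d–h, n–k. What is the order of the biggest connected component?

b is isolated — a component by itself.
Starting from a we can reach a, d, f, h, j, m. That is one component of size 6.
Starting from c we can reach c, e, g, i, k, l, n. That is one component of size 7.
The largest has 7 vertices.

7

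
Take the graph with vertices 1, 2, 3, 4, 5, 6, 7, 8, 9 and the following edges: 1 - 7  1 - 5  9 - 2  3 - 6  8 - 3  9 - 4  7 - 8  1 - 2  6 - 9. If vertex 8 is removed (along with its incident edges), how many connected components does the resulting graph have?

1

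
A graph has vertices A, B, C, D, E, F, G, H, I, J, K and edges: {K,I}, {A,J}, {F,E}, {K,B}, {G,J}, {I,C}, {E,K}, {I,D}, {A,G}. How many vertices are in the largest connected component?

7

H is isolated — a component by itself.
Starting from A we can reach A, G, J. That is one component of size 3.
Starting from B we can reach B, C, D, E, F, I, K. That is one component of size 7.
The largest has 7 vertices.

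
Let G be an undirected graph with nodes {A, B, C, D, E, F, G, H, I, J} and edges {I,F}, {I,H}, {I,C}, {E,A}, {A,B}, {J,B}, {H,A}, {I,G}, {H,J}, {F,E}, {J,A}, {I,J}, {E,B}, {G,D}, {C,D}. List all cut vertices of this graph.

I

Removing I increases the component count from 1 to 2, so I is a cut vertex.
By contrast removing D leaves 1 component; it is not a cut vertex. No other vertex is a cut vertex either.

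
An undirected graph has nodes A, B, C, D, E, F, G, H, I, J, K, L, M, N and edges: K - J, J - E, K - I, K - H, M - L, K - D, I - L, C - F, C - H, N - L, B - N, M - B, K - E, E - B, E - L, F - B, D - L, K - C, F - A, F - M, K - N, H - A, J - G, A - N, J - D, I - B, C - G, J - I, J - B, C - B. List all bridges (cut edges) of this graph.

none

The edges on the cycle K-J-G-C-K are not bridges since each lies on that cycle.
Every edge lies on some cycle, so there are no bridges.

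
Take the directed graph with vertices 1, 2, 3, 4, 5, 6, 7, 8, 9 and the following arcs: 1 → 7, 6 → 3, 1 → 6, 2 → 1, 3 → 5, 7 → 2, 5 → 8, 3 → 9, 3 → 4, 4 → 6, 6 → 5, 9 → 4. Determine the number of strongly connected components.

4

{3, 4, 6, 9} are all mutually reachable — one SCC of size 4.
{1, 2, 7} are all mutually reachable — one SCC of size 3.
{5} is an SCC by itself.
{8} is an SCC by itself.
That gives 4 strongly connected components.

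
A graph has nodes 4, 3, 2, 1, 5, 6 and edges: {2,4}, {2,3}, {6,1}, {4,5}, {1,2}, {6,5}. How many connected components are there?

Starting from 1 we can reach 1, 2, 3, 4, 5, 6. That is one component of size 6.
Total: 1 component.

1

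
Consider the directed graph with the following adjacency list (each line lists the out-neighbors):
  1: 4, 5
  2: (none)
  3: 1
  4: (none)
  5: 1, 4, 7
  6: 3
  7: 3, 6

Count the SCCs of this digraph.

{1, 3, 5, 6, 7} are all mutually reachable — one SCC of size 5.
{4} is an SCC by itself.
{2} is an SCC by itself.
That gives 3 strongly connected components.

3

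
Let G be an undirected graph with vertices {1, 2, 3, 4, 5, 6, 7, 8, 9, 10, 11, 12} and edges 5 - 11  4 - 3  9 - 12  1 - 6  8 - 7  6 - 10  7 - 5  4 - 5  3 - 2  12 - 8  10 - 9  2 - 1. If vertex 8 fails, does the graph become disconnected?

No

Deleting 8 leaves 1 component (was 1) (its neighbors 7, 12 remain connected to each other), so 8 is not a cut vertex.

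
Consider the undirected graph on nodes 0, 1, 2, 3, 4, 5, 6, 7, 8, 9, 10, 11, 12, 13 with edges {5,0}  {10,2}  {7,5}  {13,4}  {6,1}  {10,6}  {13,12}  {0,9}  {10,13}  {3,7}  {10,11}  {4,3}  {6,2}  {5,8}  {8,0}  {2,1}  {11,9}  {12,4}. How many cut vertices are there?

1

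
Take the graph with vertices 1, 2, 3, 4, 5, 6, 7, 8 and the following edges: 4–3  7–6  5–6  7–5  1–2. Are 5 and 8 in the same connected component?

The component containing 5 is {5, 6, 7}, and 8 is not in it.

No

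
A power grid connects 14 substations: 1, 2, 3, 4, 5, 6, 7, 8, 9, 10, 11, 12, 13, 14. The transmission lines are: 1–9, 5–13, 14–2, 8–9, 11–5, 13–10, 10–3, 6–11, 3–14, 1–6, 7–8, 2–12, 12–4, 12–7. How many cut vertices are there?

1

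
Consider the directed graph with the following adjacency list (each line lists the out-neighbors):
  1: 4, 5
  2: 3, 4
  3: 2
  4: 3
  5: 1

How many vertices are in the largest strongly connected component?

{2, 3, 4} are all mutually reachable — one SCC of size 3.
{1, 5} are all mutually reachable — one SCC of size 2.
The largest has 3 vertices.

3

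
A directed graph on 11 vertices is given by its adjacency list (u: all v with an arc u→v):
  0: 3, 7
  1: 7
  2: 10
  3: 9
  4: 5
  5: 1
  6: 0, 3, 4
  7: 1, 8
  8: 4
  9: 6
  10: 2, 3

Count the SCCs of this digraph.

3

{1, 4, 5, 7, 8} are all mutually reachable — one SCC of size 5.
{0, 3, 6, 9} are all mutually reachable — one SCC of size 4.
{2, 10} are all mutually reachable — one SCC of size 2.
That gives 3 strongly connected components.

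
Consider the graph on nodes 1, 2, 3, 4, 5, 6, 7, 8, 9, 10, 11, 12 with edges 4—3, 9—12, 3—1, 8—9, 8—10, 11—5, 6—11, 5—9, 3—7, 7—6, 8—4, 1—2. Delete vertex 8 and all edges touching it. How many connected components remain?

2

With 8 gone, the remaining components are: {10}; {1, 2, 3, 4, 5, 6, 7, 9, 11, 12}.
That is 2 components.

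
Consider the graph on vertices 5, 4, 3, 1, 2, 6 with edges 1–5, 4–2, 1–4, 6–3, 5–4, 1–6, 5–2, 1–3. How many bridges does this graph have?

0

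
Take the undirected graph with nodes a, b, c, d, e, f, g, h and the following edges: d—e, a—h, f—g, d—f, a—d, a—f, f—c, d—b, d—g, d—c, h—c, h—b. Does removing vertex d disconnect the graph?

Deleting d raises the number of components from 1 to 2, so d is a cut vertex.

Yes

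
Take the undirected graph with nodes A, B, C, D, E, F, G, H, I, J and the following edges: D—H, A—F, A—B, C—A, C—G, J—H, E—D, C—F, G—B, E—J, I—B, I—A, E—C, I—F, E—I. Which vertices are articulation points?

E

Removing E increases the component count from 1 to 2, so E is a cut vertex.
By contrast removing D leaves 1 component; it is not a cut vertex. No other vertex is a cut vertex either.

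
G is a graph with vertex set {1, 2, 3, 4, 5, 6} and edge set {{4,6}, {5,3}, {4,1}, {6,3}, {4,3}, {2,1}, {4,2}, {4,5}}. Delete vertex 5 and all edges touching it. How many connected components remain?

1

With 5 gone, the remaining components are: {1, 2, 3, 4, 6}.
That is 1 component.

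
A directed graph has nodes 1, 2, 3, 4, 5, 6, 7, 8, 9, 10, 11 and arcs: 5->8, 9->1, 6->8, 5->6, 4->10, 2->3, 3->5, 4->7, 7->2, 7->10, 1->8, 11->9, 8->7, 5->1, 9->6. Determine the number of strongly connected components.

5

{1, 2, 3, 5, 6, 7, 8} are all mutually reachable — one SCC of size 7.
{10} is an SCC by itself.
{4} is an SCC by itself.
{11} is an SCC by itself.
{9} is an SCC by itself.
That gives 5 strongly connected components.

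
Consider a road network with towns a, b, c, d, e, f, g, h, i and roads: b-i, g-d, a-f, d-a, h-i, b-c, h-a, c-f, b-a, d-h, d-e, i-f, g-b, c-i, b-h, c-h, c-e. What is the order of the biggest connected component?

9

Starting from a we can reach a, b, c, d, e, f, g, h, i. That is one component of size 9.
The largest has 9 vertices.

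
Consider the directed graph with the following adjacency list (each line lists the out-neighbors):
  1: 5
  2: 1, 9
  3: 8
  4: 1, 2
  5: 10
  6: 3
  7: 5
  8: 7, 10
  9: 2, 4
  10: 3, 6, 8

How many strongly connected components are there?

{3, 5, 6, 7, 8, 10} are all mutually reachable — one SCC of size 6.
{2, 4, 9} are all mutually reachable — one SCC of size 3.
{1} is an SCC by itself.
That gives 3 strongly connected components.

3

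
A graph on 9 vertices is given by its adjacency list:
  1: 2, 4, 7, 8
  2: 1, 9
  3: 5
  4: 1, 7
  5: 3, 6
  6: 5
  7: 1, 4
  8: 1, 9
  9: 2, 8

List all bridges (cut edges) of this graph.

3-5, 5-6

The edges on the cycle 1-4-7-1 are not bridges since each lies on that cycle.
But removing 3-5 disconnects 3 from 5; removing 6-5 disconnects 6 from 5 — these are bridges.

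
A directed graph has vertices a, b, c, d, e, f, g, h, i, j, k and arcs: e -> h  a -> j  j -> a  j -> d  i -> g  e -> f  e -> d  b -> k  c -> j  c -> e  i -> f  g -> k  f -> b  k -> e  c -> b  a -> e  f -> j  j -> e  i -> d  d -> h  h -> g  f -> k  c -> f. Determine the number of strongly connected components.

3

{a, b, d, e, f, g, h, j, k} are all mutually reachable — one SCC of size 9.
{i} is an SCC by itself.
{c} is an SCC by itself.
That gives 3 strongly connected components.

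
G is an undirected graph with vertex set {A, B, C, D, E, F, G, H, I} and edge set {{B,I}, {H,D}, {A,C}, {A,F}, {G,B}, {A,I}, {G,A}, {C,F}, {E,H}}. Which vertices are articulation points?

Removing A increases the component count from 2 to 3, so A is a cut vertex.
Removing H increases the component count from 2 to 3, so H is a cut vertex.
By contrast removing B leaves 2 components; it is not a cut vertex. No other vertex is a cut vertex either.

A, H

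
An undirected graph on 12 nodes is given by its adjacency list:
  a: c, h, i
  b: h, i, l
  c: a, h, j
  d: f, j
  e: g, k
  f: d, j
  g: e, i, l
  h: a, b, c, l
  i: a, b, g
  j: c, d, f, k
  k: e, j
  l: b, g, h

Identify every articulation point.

j

Removing j increases the component count from 1 to 2, so j is a cut vertex.
By contrast removing g leaves 1 component; it is not a cut vertex. No other vertex is a cut vertex either.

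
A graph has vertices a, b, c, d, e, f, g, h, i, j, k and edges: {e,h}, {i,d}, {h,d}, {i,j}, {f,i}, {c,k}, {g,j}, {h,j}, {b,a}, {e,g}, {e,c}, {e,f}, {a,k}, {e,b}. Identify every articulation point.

Removing e increases the component count from 1 to 2, so e is a cut vertex.
By contrast removing k leaves 1 component; it is not a cut vertex. No other vertex is a cut vertex either.

e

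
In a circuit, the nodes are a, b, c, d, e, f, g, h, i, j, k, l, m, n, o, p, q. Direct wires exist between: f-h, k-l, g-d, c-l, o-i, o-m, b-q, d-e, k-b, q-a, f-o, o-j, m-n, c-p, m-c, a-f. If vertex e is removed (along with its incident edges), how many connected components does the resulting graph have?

2

With e gone, the remaining components are: {d, g}; {a, b, c, f, h, i, j, k, l, m, n, o, p, q}.
That is 2 components.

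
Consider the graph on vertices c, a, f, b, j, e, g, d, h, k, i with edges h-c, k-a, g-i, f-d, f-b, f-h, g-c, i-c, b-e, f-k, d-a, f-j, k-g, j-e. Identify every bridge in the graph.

none

The edges on the cycle f-d-a-k-f are not bridges since each lies on that cycle.
Every edge lies on some cycle, so there are no bridges.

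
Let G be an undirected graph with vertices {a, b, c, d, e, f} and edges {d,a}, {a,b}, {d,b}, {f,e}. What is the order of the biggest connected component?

3

c is isolated — a component by itself.
Starting from e we can reach e, f. That is one component of size 2.
Starting from a we can reach a, b, d. That is one component of size 3.
The largest has 3 vertices.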